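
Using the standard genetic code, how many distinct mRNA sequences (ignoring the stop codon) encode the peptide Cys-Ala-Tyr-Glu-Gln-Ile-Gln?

Cys: 2 codons.
Ala: 4 codons.
Tyr: 2 codons.
Glu: 2 codons.
Gln: 2 codons.
Ile: 3 codons.
Gln: 2 codons.
2 × 4 × 2 × 2 × 2 × 3 × 2 = 384.

384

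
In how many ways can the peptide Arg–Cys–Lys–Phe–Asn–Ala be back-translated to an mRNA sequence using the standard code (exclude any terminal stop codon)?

Arg: 6 codons.
Cys: 2 codons.
Lys: 2 codons.
Phe: 2 codons.
Asn: 2 codons.
Ala: 4 codons.
6 × 2 × 2 × 2 × 2 × 4 = 384.

384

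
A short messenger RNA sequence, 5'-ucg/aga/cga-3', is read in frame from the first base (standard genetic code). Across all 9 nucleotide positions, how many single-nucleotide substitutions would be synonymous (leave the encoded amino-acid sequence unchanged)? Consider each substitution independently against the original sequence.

Codon 1 (UCG, Ser): 3 synonymous substitutions.
Codon 2 (AGA, Arg): 2 synonymous substitutions.
Codon 3 (CGA, Arg): 4 synonymous substitutions.
Total: 3 + 2 + 4 = 9.

9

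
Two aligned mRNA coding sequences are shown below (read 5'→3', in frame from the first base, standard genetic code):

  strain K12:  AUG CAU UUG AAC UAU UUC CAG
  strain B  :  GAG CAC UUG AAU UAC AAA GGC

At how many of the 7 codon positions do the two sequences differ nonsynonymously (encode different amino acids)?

Codon 1: AUG Met / GAG Glu — nonsynonymous.
Codon 2: CAU His / CAC His — synonymous.
Codon 3: UUG Leu / UUG Leu — identical.
Codon 4: AAC Asn / AAU Asn — synonymous.
Codon 5: UAU Tyr / UAC Tyr — synonymous.
Codon 6: UUC Phe / AAA Lys — nonsynonymous.
Codon 7: CAG Gln / GGC Gly — nonsynonymous.
Nonsynonymous differences: 3.

3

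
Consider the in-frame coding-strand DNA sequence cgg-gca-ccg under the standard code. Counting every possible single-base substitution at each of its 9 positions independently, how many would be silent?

Codon 1 (CGG, Arg): 4 synonymous substitutions.
Codon 2 (GCA, Ala): 3 synonymous substitutions.
Codon 3 (CCG, Pro): 3 synonymous substitutions.
Total: 4 + 3 + 3 = 10.

10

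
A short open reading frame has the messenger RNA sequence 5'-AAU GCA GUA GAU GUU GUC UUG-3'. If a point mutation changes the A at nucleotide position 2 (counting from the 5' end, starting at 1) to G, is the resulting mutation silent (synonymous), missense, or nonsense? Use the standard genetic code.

Position 2 falls in codon 1: AAU → Asn.
After the substitution the codon is AGU → Ser.
Asn ≠ Ser, so this is a missense mutation.

missense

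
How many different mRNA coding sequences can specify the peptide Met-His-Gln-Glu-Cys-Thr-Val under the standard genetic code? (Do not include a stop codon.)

Met: 1 codon.
His: 2 codons.
Gln: 2 codons.
Glu: 2 codons.
Cys: 2 codons.
Thr: 4 codons.
Val: 4 codons.
1 × 2 × 2 × 2 × 2 × 4 × 4 = 256.

256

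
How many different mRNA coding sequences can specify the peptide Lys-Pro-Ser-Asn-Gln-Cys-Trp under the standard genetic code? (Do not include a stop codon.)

384

Lys: 2 codons.
Pro: 4 codons.
Ser: 6 codons.
Asn: 2 codons.
Gln: 2 codons.
Cys: 2 codons.
Trp: 1 codon.
2 × 4 × 6 × 2 × 2 × 2 × 1 = 384.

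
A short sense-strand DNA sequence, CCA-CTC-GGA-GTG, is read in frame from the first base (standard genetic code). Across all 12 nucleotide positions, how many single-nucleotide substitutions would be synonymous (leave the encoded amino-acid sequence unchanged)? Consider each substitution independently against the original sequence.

Codon 1 (CCA, Pro): 3 synonymous substitutions.
Codon 2 (CTC, Leu): 3 synonymous substitutions.
Codon 3 (GGA, Gly): 3 synonymous substitutions.
Codon 4 (GTG, Val): 3 synonymous substitutions.
Total: 3 + 3 + 3 + 3 = 12.

12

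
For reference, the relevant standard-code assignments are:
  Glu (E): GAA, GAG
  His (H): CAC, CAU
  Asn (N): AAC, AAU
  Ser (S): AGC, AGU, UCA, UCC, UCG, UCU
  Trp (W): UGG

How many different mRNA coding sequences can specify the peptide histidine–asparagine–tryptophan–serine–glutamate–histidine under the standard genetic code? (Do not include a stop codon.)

His: 2 codons.
Asn: 2 codons.
Trp: 1 codon.
Ser: 6 codons.
Glu: 2 codons.
His: 2 codons.
2 × 2 × 1 × 6 × 2 × 2 = 96.

96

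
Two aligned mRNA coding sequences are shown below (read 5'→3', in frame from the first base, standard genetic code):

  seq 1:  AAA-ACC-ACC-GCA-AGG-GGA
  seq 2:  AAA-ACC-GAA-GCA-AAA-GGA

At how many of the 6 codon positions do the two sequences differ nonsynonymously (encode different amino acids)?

2

Codon 1: AAA Lys / AAA Lys — identical.
Codon 2: ACC Thr / ACC Thr — identical.
Codon 3: ACC Thr / GAA Glu — nonsynonymous.
Codon 4: GCA Ala / GCA Ala — identical.
Codon 5: AGG Arg / AAA Lys — nonsynonymous.
Codon 6: GGA Gly / GGA Gly — identical.
Nonsynonymous differences: 2.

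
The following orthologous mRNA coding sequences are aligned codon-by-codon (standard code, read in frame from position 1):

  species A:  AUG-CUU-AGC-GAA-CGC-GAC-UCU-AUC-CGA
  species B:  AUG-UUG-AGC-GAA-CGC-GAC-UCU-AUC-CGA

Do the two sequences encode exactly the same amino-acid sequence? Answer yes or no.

Codon 1: AUG Met / AUG Met — identical.
Codon 2: CUU Leu / UUG Leu — synonymous.
Codon 3: AGC Ser / AGC Ser — identical.
Codon 4: GAA Glu / GAA Glu — identical.
Codon 5: CGC Arg / CGC Arg — identical.
Codon 6: GAC Asp / GAC Asp — identical.
Codon 7: UCU Ser / UCU Ser — identical.
Codon 8: AUC Ile / AUC Ile — identical.
Codon 9: CGA Arg / CGA Arg — identical.
Nonsynonymous differences: 0 → same protein.

yes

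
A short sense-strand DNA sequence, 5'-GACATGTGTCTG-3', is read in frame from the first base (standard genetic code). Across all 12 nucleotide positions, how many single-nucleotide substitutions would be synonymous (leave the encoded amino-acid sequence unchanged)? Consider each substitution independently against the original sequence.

Codon 1 (GAC, Asp): 1 synonymous substitution.
Codon 2 (ATG, Met): 0 synonymous substitutions.
Codon 3 (TGT, Cys): 1 synonymous substitution.
Codon 4 (CTG, Leu): 4 synonymous substitutions.
Total: 1 + 0 + 1 + 4 = 6.

6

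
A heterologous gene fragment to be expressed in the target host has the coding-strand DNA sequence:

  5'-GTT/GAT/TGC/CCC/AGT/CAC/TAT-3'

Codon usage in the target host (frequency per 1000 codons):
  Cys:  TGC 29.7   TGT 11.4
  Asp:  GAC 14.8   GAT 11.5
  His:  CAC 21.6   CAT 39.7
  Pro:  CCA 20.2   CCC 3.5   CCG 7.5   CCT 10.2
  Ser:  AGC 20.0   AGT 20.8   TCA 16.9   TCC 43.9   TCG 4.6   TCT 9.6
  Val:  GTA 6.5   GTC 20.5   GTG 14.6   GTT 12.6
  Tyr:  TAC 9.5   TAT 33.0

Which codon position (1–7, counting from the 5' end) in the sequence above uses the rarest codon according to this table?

4

Codon 1 GTT (Val): 12.6 per 1000.
Codon 2 GAT (Asp): 11.5 per 1000.
Codon 3 TGC (Cys): 29.7 per 1000.
Codon 4 CCC (Pro): 3.5 per 1000.
Codon 5 AGT (Ser): 20.8 per 1000.
Codon 6 CAC (His): 21.6 per 1000.
Codon 7 TAT (Tyr): 33.0 per 1000.
Lowest frequency is 3.5 at codon 4.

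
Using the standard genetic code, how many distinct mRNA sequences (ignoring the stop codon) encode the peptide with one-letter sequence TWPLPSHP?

18432

Thr: 4 codons.
Trp: 1 codon.
Pro: 4 codons.
Leu: 6 codons.
Pro: 4 codons.
Ser: 6 codons.
His: 2 codons.
Pro: 4 codons.
4 × 1 × 4 × 6 × 4 × 6 × 2 × 4 = 18432.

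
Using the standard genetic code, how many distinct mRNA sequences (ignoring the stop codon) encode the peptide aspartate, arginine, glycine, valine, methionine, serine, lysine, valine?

Asp: 2 codons.
Arg: 6 codons.
Gly: 4 codons.
Val: 4 codons.
Met: 1 codon.
Ser: 6 codons.
Lys: 2 codons.
Val: 4 codons.
2 × 6 × 4 × 4 × 1 × 6 × 2 × 4 = 9216.

9216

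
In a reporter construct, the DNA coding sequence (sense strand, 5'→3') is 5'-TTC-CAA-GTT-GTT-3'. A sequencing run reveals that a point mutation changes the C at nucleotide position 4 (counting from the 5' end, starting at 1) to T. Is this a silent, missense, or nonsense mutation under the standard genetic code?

nonsense

Position 4 falls in codon 2: CAA → Gln.
After the substitution the codon is TAA → Stop.
The new codon is a stop codon, so this is a nonsense mutation.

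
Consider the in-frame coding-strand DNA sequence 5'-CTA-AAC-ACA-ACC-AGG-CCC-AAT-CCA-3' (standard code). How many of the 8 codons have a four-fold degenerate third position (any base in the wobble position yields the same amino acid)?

5

Codon 1 CTA (Leu): third position 4-fold.
Codon 2 AAC (Asn): third position 2-fold.
Codon 3 ACA (Thr): third position 4-fold.
Codon 4 ACC (Thr): third position 4-fold.
Codon 5 AGG (Arg): third position 2-fold.
Codon 6 CCC (Pro): third position 4-fold.
Codon 7 AAT (Asn): third position 2-fold.
Codon 8 CCA (Pro): third position 4-fold.
Four-fold degenerate third positions: 5.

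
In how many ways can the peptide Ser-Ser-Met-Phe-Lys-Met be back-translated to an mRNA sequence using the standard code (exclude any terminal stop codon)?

Ser: 6 codons.
Ser: 6 codons.
Met: 1 codon.
Phe: 2 codons.
Lys: 2 codons.
Met: 1 codon.
6 × 6 × 1 × 2 × 2 × 1 = 144.

144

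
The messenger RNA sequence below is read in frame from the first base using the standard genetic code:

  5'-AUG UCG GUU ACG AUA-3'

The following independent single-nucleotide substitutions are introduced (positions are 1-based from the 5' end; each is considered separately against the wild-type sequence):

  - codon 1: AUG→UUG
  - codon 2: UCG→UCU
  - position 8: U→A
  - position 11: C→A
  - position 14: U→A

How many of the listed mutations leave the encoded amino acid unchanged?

Codon 1: AUG (Met) → UUG (Leu) — missense.
Codon 2: UCG (Ser) → UCU (Ser) — synonymous.
Codon 3: GUU (Val) → GAU (Asp) — missense.
Codon 4: ACG (Thr) → AAG (Lys) — missense.
Codon 5: AUA (Ile) → AAA (Lys) — missense.
Synonymous: 1 of 5.

1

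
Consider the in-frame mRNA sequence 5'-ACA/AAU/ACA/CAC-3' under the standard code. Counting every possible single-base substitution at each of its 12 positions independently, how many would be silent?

8

Codon 1 (ACA, Thr): 3 synonymous substitutions.
Codon 2 (AAU, Asn): 1 synonymous substitution.
Codon 3 (ACA, Thr): 3 synonymous substitutions.
Codon 4 (CAC, His): 1 synonymous substitution.
Total: 3 + 1 + 3 + 1 = 8.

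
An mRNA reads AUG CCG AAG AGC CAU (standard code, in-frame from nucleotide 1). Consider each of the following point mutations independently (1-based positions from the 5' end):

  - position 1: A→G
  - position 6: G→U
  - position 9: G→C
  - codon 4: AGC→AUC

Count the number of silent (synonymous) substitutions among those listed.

1

Codon 1: AUG (Met) → GUG (Val) — missense.
Codon 2: CCG (Pro) → CCU (Pro) — synonymous.
Codon 3: AAG (Lys) → AAC (Asn) — missense.
Codon 4: AGC (Ser) → AUC (Ile) — missense.
Synonymous: 1 of 4.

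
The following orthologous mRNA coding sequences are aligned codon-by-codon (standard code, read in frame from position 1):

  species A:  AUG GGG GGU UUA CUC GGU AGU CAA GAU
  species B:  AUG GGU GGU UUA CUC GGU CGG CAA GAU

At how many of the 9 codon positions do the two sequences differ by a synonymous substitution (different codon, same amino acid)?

1

Codon 1: AUG Met / AUG Met — identical.
Codon 2: GGG Gly / GGU Gly — synonymous.
Codon 3: GGU Gly / GGU Gly — identical.
Codon 4: UUA Leu / UUA Leu — identical.
Codon 5: CUC Leu / CUC Leu — identical.
Codon 6: GGU Gly / GGU Gly — identical.
Codon 7: AGU Ser / CGG Arg — nonsynonymous.
Codon 8: CAA Gln / CAA Gln — identical.
Codon 9: GAU Asp / GAU Asp — identical.
Synonymous differences: 1.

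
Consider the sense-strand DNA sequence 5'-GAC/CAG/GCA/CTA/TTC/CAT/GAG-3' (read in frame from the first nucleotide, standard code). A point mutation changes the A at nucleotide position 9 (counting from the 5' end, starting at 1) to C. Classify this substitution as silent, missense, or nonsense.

silent

Position 9 falls in codon 3: GCA → Ala.
After the substitution the codon is GCC → Ala.
Both encode Ala, so the change is synonymous.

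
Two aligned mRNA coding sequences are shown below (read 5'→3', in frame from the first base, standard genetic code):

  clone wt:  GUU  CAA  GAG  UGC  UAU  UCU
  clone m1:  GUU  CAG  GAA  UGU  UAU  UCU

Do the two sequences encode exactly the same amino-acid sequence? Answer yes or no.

Codon 1: GUU Val / GUU Val — identical.
Codon 2: CAA Gln / CAG Gln — synonymous.
Codon 3: GAG Glu / GAA Glu — synonymous.
Codon 4: UGC Cys / UGU Cys — synonymous.
Codon 5: UAU Tyr / UAU Tyr — identical.
Codon 6: UCU Ser / UCU Ser — identical.
Nonsynonymous differences: 0 → same protein.

yes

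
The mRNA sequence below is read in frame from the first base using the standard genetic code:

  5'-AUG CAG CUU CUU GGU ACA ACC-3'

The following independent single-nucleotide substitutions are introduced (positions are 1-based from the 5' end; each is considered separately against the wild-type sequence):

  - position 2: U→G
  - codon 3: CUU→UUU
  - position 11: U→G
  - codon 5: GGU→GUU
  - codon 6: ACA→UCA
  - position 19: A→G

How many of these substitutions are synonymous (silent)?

0

Codon 1: AUG (Met) → AGG (Arg) — missense.
Codon 3: CUU (Leu) → UUU (Phe) — missense.
Codon 4: CUU (Leu) → CGU (Arg) — missense.
Codon 5: GGU (Gly) → GUU (Val) — missense.
Codon 6: ACA (Thr) → UCA (Ser) — missense.
Codon 7: ACC (Thr) → GCC (Ala) — missense.
Synonymous: 0 of 6.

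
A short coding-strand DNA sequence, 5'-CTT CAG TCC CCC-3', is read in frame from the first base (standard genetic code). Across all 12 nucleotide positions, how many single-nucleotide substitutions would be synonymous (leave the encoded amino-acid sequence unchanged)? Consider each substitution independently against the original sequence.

Codon 1 (CTT, Leu): 3 synonymous substitutions.
Codon 2 (CAG, Gln): 1 synonymous substitution.
Codon 3 (TCC, Ser): 3 synonymous substitutions.
Codon 4 (CCC, Pro): 3 synonymous substitutions.
Total: 3 + 1 + 3 + 3 = 10.

10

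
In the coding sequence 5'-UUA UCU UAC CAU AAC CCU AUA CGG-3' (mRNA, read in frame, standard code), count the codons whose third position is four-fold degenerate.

3

Codon 1 UUA (Leu): third position 2-fold.
Codon 2 UCU (Ser): third position 4-fold.
Codon 3 UAC (Tyr): third position 2-fold.
Codon 4 CAU (His): third position 2-fold.
Codon 5 AAC (Asn): third position 2-fold.
Codon 6 CCU (Pro): third position 4-fold.
Codon 7 AUA (Ile): third position 3-fold.
Codon 8 CGG (Arg): third position 4-fold.
Four-fold degenerate third positions: 3.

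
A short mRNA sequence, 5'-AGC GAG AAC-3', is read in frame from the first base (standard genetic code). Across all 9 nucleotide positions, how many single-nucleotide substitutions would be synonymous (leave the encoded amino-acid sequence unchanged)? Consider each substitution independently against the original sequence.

Codon 1 (AGC, Ser): 1 synonymous substitution.
Codon 2 (GAG, Glu): 1 synonymous substitution.
Codon 3 (AAC, Asn): 1 synonymous substitution.
Total: 1 + 1 + 1 = 3.

3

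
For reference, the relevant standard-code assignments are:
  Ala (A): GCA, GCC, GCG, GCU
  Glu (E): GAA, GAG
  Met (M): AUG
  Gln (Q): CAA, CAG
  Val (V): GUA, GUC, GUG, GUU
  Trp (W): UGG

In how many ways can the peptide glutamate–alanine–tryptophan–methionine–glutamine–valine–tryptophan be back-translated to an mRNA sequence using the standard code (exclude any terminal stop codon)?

Glu: 2 codons.
Ala: 4 codons.
Trp: 1 codon.
Met: 1 codon.
Gln: 2 codons.
Val: 4 codons.
Trp: 1 codon.
2 × 4 × 1 × 1 × 2 × 4 × 1 = 64.

64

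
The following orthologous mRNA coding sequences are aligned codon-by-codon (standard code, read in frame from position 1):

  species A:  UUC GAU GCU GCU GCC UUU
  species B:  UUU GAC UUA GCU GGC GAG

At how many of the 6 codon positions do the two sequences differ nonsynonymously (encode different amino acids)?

Codon 1: UUC Phe / UUU Phe — synonymous.
Codon 2: GAU Asp / GAC Asp — synonymous.
Codon 3: GCU Ala / UUA Leu — nonsynonymous.
Codon 4: GCU Ala / GCU Ala — identical.
Codon 5: GCC Ala / GGC Gly — nonsynonymous.
Codon 6: UUU Phe / GAG Glu — nonsynonymous.
Nonsynonymous differences: 3.

3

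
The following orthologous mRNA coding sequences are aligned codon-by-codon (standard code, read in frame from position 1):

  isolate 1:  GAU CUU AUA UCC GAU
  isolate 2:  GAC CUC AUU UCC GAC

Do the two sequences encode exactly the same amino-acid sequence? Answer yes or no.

Codon 1: GAU Asp / GAC Asp — synonymous.
Codon 2: CUU Leu / CUC Leu — synonymous.
Codon 3: AUA Ile / AUU Ile — synonymous.
Codon 4: UCC Ser / UCC Ser — identical.
Codon 5: GAU Asp / GAC Asp — synonymous.
Nonsynonymous differences: 0 → same protein.

yes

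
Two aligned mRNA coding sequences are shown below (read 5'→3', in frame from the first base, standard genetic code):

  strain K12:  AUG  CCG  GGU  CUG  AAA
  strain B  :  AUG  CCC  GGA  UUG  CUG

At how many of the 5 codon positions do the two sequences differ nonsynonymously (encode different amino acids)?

Codon 1: AUG Met / AUG Met — identical.
Codon 2: CCG Pro / CCC Pro — synonymous.
Codon 3: GGU Gly / GGA Gly — synonymous.
Codon 4: CUG Leu / UUG Leu — synonymous.
Codon 5: AAA Lys / CUG Leu — nonsynonymous.
Nonsynonymous differences: 1.

1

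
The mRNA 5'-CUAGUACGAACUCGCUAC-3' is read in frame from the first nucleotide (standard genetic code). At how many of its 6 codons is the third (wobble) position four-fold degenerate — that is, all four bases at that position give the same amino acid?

5

Codon 1 CUA (Leu): third position 4-fold.
Codon 2 GUA (Val): third position 4-fold.
Codon 3 CGA (Arg): third position 4-fold.
Codon 4 ACU (Thr): third position 4-fold.
Codon 5 CGC (Arg): third position 4-fold.
Codon 6 UAC (Tyr): third position 2-fold.
Four-fold degenerate third positions: 5.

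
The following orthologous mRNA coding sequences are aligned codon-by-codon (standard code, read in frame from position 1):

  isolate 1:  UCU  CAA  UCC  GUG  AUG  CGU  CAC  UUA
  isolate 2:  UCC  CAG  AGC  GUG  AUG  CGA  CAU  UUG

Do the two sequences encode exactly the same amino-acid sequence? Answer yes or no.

yes

Codon 1: UCU Ser / UCC Ser — synonymous.
Codon 2: CAA Gln / CAG Gln — synonymous.
Codon 3: UCC Ser / AGC Ser — synonymous.
Codon 4: GUG Val / GUG Val — identical.
Codon 5: AUG Met / AUG Met — identical.
Codon 6: CGU Arg / CGA Arg — synonymous.
Codon 7: CAC His / CAU His — synonymous.
Codon 8: UUA Leu / UUG Leu — synonymous.
Nonsynonymous differences: 0 → same protein.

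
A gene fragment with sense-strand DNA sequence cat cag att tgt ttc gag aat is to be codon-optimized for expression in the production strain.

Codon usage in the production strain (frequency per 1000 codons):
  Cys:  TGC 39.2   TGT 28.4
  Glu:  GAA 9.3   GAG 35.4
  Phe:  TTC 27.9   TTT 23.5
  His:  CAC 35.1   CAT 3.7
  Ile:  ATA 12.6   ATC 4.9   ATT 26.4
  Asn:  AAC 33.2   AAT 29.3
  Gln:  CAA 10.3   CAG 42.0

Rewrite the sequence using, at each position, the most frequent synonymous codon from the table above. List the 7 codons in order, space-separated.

Codon 1 (His): best is CAC at 35.1.
Codon 2 (Gln): best is CAG at 42.0.
Codon 3 (Ile): best is ATT at 26.4.
Codon 4 (Cys): best is TGC at 39.2.
Codon 5 (Phe): best is TTC at 27.9.
Codon 6 (Glu): best is GAG at 35.4.
Codon 7 (Asn): best is AAC at 33.2.

CAC CAG ATT TGC TTC GAG AAC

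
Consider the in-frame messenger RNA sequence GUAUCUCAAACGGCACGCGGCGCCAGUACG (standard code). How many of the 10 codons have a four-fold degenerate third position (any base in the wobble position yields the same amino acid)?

8

Codon 1 GUA (Val): third position 4-fold.
Codon 2 UCU (Ser): third position 4-fold.
Codon 3 CAA (Gln): third position 2-fold.
Codon 4 ACG (Thr): third position 4-fold.
Codon 5 GCA (Ala): third position 4-fold.
Codon 6 CGC (Arg): third position 4-fold.
Codon 7 GGC (Gly): third position 4-fold.
Codon 8 GCC (Ala): third position 4-fold.
Codon 9 AGU (Ser): third position 2-fold.
Codon 10 ACG (Thr): third position 4-fold.
Four-fold degenerate third positions: 8.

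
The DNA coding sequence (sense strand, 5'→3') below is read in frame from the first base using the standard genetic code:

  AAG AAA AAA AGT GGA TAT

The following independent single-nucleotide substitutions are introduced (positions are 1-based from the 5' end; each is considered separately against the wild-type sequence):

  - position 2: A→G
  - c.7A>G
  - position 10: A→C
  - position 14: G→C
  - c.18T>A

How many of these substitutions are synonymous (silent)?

Codon 1: AAG (Lys) → AGG (Arg) — missense.
Codon 3: AAA (Lys) → GAA (Glu) — missense.
Codon 4: AGT (Ser) → CGT (Arg) — missense.
Codon 5: GGA (Gly) → GCA (Ala) — missense.
Codon 6: TAT (Tyr) → TAA (Stop) — nonsense.
Synonymous: 0 of 5.

0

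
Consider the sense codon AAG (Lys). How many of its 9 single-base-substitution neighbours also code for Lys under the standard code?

1

Position 1: none → 0 synonymous.
Position 2: none → 0 synonymous.
Position 3: AAA → 1 synonymous.
Total: 0 + 0 + 1 = 1.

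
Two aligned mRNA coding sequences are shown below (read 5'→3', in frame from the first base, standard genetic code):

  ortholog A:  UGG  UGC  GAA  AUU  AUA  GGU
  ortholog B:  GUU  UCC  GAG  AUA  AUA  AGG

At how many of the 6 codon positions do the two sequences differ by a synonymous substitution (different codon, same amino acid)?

2

Codon 1: UGG Trp / GUU Val — nonsynonymous.
Codon 2: UGC Cys / UCC Ser — nonsynonymous.
Codon 3: GAA Glu / GAG Glu — synonymous.
Codon 4: AUU Ile / AUA Ile — synonymous.
Codon 5: AUA Ile / AUA Ile — identical.
Codon 6: GGU Gly / AGG Arg — nonsynonymous.
Synonymous differences: 2.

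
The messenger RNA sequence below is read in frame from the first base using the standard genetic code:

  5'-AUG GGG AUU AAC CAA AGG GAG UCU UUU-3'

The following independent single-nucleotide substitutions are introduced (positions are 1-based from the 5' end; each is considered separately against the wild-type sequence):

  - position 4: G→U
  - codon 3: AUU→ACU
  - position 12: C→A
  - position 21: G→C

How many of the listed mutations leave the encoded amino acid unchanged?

0

Codon 2: GGG (Gly) → UGG (Trp) — missense.
Codon 3: AUU (Ile) → ACU (Thr) — missense.
Codon 4: AAC (Asn) → AAA (Lys) — missense.
Codon 7: GAG (Glu) → GAC (Asp) — missense.
Synonymous: 0 of 4.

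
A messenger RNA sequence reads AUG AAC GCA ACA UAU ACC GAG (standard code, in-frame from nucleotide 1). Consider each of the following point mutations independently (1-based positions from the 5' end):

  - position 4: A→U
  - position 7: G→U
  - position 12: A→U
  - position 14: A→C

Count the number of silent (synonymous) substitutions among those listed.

Codon 2: AAC (Asn) → UAC (Tyr) — missense.
Codon 3: GCA (Ala) → UCA (Ser) — missense.
Codon 4: ACA (Thr) → ACU (Thr) — synonymous.
Codon 5: UAU (Tyr) → UCU (Ser) — missense.
Synonymous: 1 of 4.

1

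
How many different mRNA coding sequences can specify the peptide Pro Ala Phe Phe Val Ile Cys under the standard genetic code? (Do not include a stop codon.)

Pro: 4 codons.
Ala: 4 codons.
Phe: 2 codons.
Phe: 2 codons.
Val: 4 codons.
Ile: 3 codons.
Cys: 2 codons.
4 × 4 × 2 × 2 × 4 × 3 × 2 = 1536.

1536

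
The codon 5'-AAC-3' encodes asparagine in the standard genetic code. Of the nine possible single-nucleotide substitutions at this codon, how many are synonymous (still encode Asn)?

Position 1: none → 0 synonymous.
Position 2: none → 0 synonymous.
Position 3: AAU → 1 synonymous.
Total: 0 + 0 + 1 = 1.

1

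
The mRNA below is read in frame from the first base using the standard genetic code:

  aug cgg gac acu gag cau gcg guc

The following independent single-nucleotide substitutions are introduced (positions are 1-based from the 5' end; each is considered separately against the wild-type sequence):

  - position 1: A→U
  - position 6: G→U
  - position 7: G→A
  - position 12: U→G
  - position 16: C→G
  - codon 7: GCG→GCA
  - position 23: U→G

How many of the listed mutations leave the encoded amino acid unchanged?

3

Codon 1: AUG (Met) → UUG (Leu) — missense.
Codon 2: CGG (Arg) → CGU (Arg) — synonymous.
Codon 3: GAC (Asp) → AAC (Asn) — missense.
Codon 4: ACU (Thr) → ACG (Thr) — synonymous.
Codon 6: CAU (His) → GAU (Asp) — missense.
Codon 7: GCG (Ala) → GCA (Ala) — synonymous.
Codon 8: GUC (Val) → GGC (Gly) — missense.
Synonymous: 3 of 7.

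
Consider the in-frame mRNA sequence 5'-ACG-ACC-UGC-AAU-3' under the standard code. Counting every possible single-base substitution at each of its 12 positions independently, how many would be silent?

Codon 1 (ACG, Thr): 3 synonymous substitutions.
Codon 2 (ACC, Thr): 3 synonymous substitutions.
Codon 3 (UGC, Cys): 1 synonymous substitution.
Codon 4 (AAU, Asn): 1 synonymous substitution.
Total: 3 + 3 + 1 + 1 = 8.

8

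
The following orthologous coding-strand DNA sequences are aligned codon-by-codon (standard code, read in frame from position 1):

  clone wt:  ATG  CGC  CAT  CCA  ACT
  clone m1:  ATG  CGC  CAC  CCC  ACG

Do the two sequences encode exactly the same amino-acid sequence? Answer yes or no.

Codon 1: ATG Met / ATG Met — identical.
Codon 2: CGC Arg / CGC Arg — identical.
Codon 3: CAT His / CAC His — synonymous.
Codon 4: CCA Pro / CCC Pro — synonymous.
Codon 5: ACT Thr / ACG Thr — synonymous.
Nonsynonymous differences: 0 → same protein.

yes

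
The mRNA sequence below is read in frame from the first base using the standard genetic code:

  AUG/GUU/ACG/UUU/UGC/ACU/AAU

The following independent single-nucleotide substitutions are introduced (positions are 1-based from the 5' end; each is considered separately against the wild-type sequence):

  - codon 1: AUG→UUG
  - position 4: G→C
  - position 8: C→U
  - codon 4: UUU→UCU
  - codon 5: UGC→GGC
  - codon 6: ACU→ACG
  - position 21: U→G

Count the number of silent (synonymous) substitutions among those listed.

1

Codon 1: AUG (Met) → UUG (Leu) — missense.
Codon 2: GUU (Val) → CUU (Leu) — missense.
Codon 3: ACG (Thr) → AUG (Met) — missense.
Codon 4: UUU (Phe) → UCU (Ser) — missense.
Codon 5: UGC (Cys) → GGC (Gly) — missense.
Codon 6: ACU (Thr) → ACG (Thr) — synonymous.
Codon 7: AAU (Asn) → AAG (Lys) — missense.
Synonymous: 1 of 7.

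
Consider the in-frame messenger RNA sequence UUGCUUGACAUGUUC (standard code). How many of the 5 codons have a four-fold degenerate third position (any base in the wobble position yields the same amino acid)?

Codon 1 UUG (Leu): third position 2-fold.
Codon 2 CUU (Leu): third position 4-fold.
Codon 3 GAC (Asp): third position 2-fold.
Codon 4 AUG (Met): third position 1-fold.
Codon 5 UUC (Phe): third position 2-fold.
Four-fold degenerate third positions: 1.

1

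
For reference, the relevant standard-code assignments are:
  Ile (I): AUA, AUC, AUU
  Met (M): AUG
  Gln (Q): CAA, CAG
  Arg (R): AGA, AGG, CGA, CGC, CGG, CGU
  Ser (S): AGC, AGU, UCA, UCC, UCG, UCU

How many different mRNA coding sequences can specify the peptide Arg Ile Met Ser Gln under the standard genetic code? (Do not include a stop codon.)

216

Arg: 6 codons.
Ile: 3 codons.
Met: 1 codon.
Ser: 6 codons.
Gln: 2 codons.
6 × 3 × 1 × 6 × 2 = 216.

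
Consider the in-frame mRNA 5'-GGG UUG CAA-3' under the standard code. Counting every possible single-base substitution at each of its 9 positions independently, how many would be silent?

6

Codon 1 (GGG, Gly): 3 synonymous substitutions.
Codon 2 (UUG, Leu): 2 synonymous substitutions.
Codon 3 (CAA, Gln): 1 synonymous substitution.
Total: 3 + 2 + 1 = 6.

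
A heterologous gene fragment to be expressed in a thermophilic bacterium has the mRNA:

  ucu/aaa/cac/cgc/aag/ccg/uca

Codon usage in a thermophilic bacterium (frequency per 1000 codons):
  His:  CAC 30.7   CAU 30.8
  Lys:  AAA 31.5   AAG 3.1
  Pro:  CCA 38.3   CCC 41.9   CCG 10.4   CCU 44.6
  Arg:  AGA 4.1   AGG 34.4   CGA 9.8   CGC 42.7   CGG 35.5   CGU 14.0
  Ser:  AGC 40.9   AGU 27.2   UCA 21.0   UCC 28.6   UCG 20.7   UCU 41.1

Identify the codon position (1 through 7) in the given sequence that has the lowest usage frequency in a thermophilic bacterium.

5

Codon 1 UCU (Ser): 41.1 per 1000.
Codon 2 AAA (Lys): 31.5 per 1000.
Codon 3 CAC (His): 30.7 per 1000.
Codon 4 CGC (Arg): 42.7 per 1000.
Codon 5 AAG (Lys): 3.1 per 1000.
Codon 6 CCG (Pro): 10.4 per 1000.
Codon 7 UCA (Ser): 21.0 per 1000.
Lowest frequency is 3.1 at codon 5.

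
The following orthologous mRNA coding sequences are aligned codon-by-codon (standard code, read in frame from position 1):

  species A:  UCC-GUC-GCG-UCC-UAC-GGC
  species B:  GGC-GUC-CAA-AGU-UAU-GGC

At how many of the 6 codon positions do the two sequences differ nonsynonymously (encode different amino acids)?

2

Codon 1: UCC Ser / GGC Gly — nonsynonymous.
Codon 2: GUC Val / GUC Val — identical.
Codon 3: GCG Ala / CAA Gln — nonsynonymous.
Codon 4: UCC Ser / AGU Ser — synonymous.
Codon 5: UAC Tyr / UAU Tyr — synonymous.
Codon 6: GGC Gly / GGC Gly — identical.
Nonsynonymous differences: 2.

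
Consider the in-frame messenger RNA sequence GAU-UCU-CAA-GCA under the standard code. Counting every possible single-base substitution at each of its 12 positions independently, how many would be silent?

8

Codon 1 (GAU, Asp): 1 synonymous substitution.
Codon 2 (UCU, Ser): 3 synonymous substitutions.
Codon 3 (CAA, Gln): 1 synonymous substitution.
Codon 4 (GCA, Ala): 3 synonymous substitutions.
Total: 1 + 3 + 1 + 3 = 8.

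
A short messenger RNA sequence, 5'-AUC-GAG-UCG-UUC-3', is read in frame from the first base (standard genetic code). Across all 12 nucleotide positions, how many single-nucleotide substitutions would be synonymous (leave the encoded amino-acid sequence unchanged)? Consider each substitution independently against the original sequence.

Codon 1 (AUC, Ile): 2 synonymous substitutions.
Codon 2 (GAG, Glu): 1 synonymous substitution.
Codon 3 (UCG, Ser): 3 synonymous substitutions.
Codon 4 (UUC, Phe): 1 synonymous substitution.
Total: 2 + 1 + 3 + 1 = 7.

7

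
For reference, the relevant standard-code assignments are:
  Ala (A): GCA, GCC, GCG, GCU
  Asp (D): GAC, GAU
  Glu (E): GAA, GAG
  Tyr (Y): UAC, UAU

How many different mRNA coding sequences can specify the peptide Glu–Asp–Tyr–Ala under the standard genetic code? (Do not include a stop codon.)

Glu: 2 codons.
Asp: 2 codons.
Tyr: 2 codons.
Ala: 4 codons.
2 × 2 × 2 × 4 = 32.

32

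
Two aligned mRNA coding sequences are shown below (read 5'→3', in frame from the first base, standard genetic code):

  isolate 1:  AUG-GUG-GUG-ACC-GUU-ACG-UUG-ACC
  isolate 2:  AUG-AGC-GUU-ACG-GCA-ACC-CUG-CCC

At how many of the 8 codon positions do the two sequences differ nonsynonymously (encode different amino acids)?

Codon 1: AUG Met / AUG Met — identical.
Codon 2: GUG Val / AGC Ser — nonsynonymous.
Codon 3: GUG Val / GUU Val — synonymous.
Codon 4: ACC Thr / ACG Thr — synonymous.
Codon 5: GUU Val / GCA Ala — nonsynonymous.
Codon 6: ACG Thr / ACC Thr — synonymous.
Codon 7: UUG Leu / CUG Leu — synonymous.
Codon 8: ACC Thr / CCC Pro — nonsynonymous.
Nonsynonymous differences: 3.

3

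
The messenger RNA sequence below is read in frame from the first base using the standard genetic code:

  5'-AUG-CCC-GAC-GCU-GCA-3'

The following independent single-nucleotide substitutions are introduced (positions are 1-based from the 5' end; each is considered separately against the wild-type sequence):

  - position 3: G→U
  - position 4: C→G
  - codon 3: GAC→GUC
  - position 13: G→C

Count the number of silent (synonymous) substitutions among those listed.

Codon 1: AUG (Met) → AUU (Ile) — missense.
Codon 2: CCC (Pro) → GCC (Ala) — missense.
Codon 3: GAC (Asp) → GUC (Val) — missense.
Codon 5: GCA (Ala) → CCA (Pro) — missense.
Synonymous: 0 of 4.

0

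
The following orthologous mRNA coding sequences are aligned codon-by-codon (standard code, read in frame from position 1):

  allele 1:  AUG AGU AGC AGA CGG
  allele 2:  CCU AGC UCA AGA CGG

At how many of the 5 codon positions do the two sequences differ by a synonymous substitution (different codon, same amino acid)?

2

Codon 1: AUG Met / CCU Pro — nonsynonymous.
Codon 2: AGU Ser / AGC Ser — synonymous.
Codon 3: AGC Ser / UCA Ser — synonymous.
Codon 4: AGA Arg / AGA Arg — identical.
Codon 5: CGG Arg / CGG Arg — identical.
Synonymous differences: 2.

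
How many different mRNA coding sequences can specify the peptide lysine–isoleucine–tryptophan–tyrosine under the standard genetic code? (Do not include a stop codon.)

12

Lys: 2 codons.
Ile: 3 codons.
Trp: 1 codon.
Tyr: 2 codons.
2 × 3 × 1 × 2 = 12.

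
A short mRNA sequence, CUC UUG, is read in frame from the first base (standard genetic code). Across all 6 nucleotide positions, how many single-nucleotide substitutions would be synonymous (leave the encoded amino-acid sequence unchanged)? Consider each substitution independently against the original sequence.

5

Codon 1 (CUC, Leu): 3 synonymous substitutions.
Codon 2 (UUG, Leu): 2 synonymous substitutions.
Total: 3 + 2 = 5.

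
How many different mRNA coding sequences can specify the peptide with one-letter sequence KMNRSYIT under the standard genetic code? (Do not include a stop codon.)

Lys: 2 codons.
Met: 1 codon.
Asn: 2 codons.
Arg: 6 codons.
Ser: 6 codons.
Tyr: 2 codons.
Ile: 3 codons.
Thr: 4 codons.
2 × 1 × 2 × 6 × 6 × 2 × 3 × 4 = 3456.

3456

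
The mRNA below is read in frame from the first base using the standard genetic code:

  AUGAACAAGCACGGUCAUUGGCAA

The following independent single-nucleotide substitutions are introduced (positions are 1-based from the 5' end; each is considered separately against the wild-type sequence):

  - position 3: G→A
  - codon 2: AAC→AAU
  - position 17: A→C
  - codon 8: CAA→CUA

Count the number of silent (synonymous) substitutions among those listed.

Codon 1: AUG (Met) → AUA (Ile) — missense.
Codon 2: AAC (Asn) → AAU (Asn) — synonymous.
Codon 6: CAU (His) → CCU (Pro) — missense.
Codon 8: CAA (Gln) → CUA (Leu) — missense.
Synonymous: 1 of 4.

1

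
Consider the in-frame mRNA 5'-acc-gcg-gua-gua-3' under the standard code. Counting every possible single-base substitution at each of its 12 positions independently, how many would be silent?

12

Codon 1 (ACC, Thr): 3 synonymous substitutions.
Codon 2 (GCG, Ala): 3 synonymous substitutions.
Codon 3 (GUA, Val): 3 synonymous substitutions.
Codon 4 (GUA, Val): 3 synonymous substitutions.
Total: 3 + 3 + 3 + 3 = 12.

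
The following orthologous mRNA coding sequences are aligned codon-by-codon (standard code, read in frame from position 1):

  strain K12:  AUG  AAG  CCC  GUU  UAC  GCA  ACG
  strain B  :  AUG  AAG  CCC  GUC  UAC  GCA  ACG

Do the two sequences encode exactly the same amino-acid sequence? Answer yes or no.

Codon 1: AUG Met / AUG Met — identical.
Codon 2: AAG Lys / AAG Lys — identical.
Codon 3: CCC Pro / CCC Pro — identical.
Codon 4: GUU Val / GUC Val — synonymous.
Codon 5: UAC Tyr / UAC Tyr — identical.
Codon 6: GCA Ala / GCA Ala — identical.
Codon 7: ACG Thr / ACG Thr — identical.
Nonsynonymous differences: 0 → same protein.

yes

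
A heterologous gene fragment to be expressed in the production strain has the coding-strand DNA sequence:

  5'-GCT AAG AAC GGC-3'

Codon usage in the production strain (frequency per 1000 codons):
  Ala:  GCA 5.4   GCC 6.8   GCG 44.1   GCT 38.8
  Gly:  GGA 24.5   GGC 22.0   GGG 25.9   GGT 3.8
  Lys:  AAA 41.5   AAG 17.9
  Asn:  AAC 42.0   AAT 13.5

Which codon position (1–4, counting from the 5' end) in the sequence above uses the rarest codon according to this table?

2

Codon 1 GCT (Ala): 38.8 per 1000.
Codon 2 AAG (Lys): 17.9 per 1000.
Codon 3 AAC (Asn): 42.0 per 1000.
Codon 4 GGC (Gly): 22.0 per 1000.
Lowest frequency is 17.9 at codon 2.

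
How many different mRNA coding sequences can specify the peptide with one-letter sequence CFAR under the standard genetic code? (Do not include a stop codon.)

96

Cys: 2 codons.
Phe: 2 codons.
Ala: 4 codons.
Arg: 6 codons.
2 × 2 × 4 × 6 = 96.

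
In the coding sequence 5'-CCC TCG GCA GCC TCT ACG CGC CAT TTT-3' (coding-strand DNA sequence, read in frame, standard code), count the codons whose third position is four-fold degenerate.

Codon 1 CCC (Pro): third position 4-fold.
Codon 2 TCG (Ser): third position 4-fold.
Codon 3 GCA (Ala): third position 4-fold.
Codon 4 GCC (Ala): third position 4-fold.
Codon 5 TCT (Ser): third position 4-fold.
Codon 6 ACG (Thr): third position 4-fold.
Codon 7 CGC (Arg): third position 4-fold.
Codon 8 CAT (His): third position 2-fold.
Codon 9 TTT (Phe): third position 2-fold.
Four-fold degenerate third positions: 7.

7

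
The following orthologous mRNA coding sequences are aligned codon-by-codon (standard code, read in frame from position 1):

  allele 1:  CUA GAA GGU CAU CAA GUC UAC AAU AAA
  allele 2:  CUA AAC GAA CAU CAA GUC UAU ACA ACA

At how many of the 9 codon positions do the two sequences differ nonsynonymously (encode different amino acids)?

Codon 1: CUA Leu / CUA Leu — identical.
Codon 2: GAA Glu / AAC Asn — nonsynonymous.
Codon 3: GGU Gly / GAA Glu — nonsynonymous.
Codon 4: CAU His / CAU His — identical.
Codon 5: CAA Gln / CAA Gln — identical.
Codon 6: GUC Val / GUC Val — identical.
Codon 7: UAC Tyr / UAU Tyr — synonymous.
Codon 8: AAU Asn / ACA Thr — nonsynonymous.
Codon 9: AAA Lys / ACA Thr — nonsynonymous.
Nonsynonymous differences: 4.

4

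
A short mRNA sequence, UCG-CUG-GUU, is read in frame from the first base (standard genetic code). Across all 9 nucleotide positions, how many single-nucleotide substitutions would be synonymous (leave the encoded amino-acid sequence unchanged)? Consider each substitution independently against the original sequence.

10

Codon 1 (UCG, Ser): 3 synonymous substitutions.
Codon 2 (CUG, Leu): 4 synonymous substitutions.
Codon 3 (GUU, Val): 3 synonymous substitutions.
Total: 3 + 4 + 3 = 10.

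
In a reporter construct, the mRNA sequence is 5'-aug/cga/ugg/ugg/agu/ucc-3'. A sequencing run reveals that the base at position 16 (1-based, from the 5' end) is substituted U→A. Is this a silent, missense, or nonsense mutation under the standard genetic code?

Position 16 falls in codon 6: UCC → Ser.
After the substitution the codon is ACC → Thr.
Ser ≠ Thr, so this is a missense mutation.

missense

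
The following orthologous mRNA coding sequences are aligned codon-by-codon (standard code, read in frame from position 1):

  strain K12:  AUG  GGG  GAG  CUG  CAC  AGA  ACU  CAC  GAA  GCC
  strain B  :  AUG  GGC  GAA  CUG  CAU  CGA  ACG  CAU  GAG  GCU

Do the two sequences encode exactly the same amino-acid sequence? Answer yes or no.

Codon 1: AUG Met / AUG Met — identical.
Codon 2: GGG Gly / GGC Gly — synonymous.
Codon 3: GAG Glu / GAA Glu — synonymous.
Codon 4: CUG Leu / CUG Leu — identical.
Codon 5: CAC His / CAU His — synonymous.
Codon 6: AGA Arg / CGA Arg — synonymous.
Codon 7: ACU Thr / ACG Thr — synonymous.
Codon 8: CAC His / CAU His — synonymous.
Codon 9: GAA Glu / GAG Glu — synonymous.
Codon 10: GCC Ala / GCU Ala — synonymous.
Nonsynonymous differences: 0 → same protein.

yes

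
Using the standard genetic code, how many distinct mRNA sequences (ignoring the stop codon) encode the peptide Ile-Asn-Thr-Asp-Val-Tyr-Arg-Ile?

Ile: 3 codons.
Asn: 2 codons.
Thr: 4 codons.
Asp: 2 codons.
Val: 4 codons.
Tyr: 2 codons.
Arg: 6 codons.
Ile: 3 codons.
3 × 2 × 4 × 2 × 4 × 2 × 6 × 3 = 6912.

6912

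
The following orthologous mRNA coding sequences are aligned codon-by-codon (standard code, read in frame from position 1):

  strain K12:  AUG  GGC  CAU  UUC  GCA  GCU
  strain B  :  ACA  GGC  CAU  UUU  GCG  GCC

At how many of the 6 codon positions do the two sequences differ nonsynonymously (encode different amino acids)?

1

Codon 1: AUG Met / ACA Thr — nonsynonymous.
Codon 2: GGC Gly / GGC Gly — identical.
Codon 3: CAU His / CAU His — identical.
Codon 4: UUC Phe / UUU Phe — synonymous.
Codon 5: GCA Ala / GCG Ala — synonymous.
Codon 6: GCU Ala / GCC Ala — synonymous.
Nonsynonymous differences: 1.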